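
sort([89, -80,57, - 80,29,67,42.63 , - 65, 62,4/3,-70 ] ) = [  -  80,-80, - 70, - 65, 4/3, 29, 42.63, 57, 62,67, 89] 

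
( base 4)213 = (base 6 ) 103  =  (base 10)39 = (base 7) 54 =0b100111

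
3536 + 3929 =7465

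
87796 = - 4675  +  92471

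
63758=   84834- 21076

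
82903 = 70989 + 11914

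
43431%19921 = 3589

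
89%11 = 1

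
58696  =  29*2024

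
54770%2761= 2311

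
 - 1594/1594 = - 1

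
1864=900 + 964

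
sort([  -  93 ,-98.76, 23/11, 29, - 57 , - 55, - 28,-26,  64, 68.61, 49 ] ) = [ - 98.76,-93, - 57,-55,  -  28, - 26, 23/11, 29,49, 64, 68.61 ]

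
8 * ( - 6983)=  - 55864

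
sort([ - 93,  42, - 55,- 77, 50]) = [ - 93, - 77  , - 55, 42 , 50 ]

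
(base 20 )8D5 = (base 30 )3PF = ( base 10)3465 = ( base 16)D89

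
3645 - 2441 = 1204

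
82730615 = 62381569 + 20349046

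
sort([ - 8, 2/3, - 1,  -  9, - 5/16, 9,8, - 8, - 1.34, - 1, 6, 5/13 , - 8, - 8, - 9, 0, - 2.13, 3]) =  [ - 9, - 9, - 8, - 8,-8, - 8, - 2.13, - 1.34,- 1,-1, - 5/16,0, 5/13,2/3, 3, 6, 8, 9]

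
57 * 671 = 38247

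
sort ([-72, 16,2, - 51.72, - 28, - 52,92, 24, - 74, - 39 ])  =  [ - 74, - 72, - 52, - 51.72, - 39, - 28,2, 16, 24, 92]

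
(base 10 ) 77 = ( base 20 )3H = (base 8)115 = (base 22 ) 3B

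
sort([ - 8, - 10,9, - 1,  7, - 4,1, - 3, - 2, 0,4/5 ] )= [-10, - 8,-4, -3,-2,-1,0,  4/5,1,7, 9]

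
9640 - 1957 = 7683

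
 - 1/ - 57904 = 1/57904 = 0.00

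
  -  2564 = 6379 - 8943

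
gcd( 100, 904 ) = 4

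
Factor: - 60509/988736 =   -  2^ ( - 6) * 7^ ( - 1) *2207^( - 1) * 60509^1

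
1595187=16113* 99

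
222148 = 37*6004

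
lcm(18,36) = 36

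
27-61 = - 34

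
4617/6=769+1/2 =769.50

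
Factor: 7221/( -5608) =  - 2^ ( - 3)*3^1*29^1*83^1*701^ ( - 1 )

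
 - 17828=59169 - 76997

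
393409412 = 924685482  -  531276070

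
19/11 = 1 + 8/11=1.73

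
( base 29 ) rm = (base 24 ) 19d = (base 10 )805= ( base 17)2D6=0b1100100101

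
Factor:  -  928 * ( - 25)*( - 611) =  - 2^5*5^2*13^1*29^1 * 47^1  =  -14175200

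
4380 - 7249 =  - 2869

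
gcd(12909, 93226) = 1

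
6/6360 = 1/1060 = 0.00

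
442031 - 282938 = 159093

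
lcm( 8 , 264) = 264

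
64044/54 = 1186 = 1186.00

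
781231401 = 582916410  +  198314991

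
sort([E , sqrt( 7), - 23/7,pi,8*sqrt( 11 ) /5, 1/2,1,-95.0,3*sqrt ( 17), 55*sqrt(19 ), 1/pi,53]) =[ -95.0, - 23/7 , 1/pi, 1/2,  1,sqrt( 7 ), E,pi,8*sqrt(11)/5,3*sqrt(17 ),53, 55*sqrt(19 )]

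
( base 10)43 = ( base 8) 53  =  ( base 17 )29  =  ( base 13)34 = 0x2B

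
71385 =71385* 1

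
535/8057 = 535/8057 = 0.07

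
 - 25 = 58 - 83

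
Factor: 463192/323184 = 2^ ( - 1)*3^ ( -1 )*6733^( - 1 ) * 57899^1  =  57899/40398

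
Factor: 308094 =2^1 * 3^1*51349^1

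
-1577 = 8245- 9822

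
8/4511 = 8/4511 = 0.00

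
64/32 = 2 = 2.00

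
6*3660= 21960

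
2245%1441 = 804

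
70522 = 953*74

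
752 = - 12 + 764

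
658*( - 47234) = -31079972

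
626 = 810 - 184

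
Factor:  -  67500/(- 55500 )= 3^2*5^1*37^(  -  1)=45/37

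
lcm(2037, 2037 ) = 2037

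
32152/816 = 4019/102= 39.40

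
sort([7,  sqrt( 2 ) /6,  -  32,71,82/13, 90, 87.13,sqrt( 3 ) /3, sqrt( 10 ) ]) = [ - 32, sqrt( 2 )/6,sqrt( 3 )/3, sqrt( 10 ),82/13,7, 71, 87.13 , 90]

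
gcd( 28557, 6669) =171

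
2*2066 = 4132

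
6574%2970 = 634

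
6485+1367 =7852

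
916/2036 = 229/509 = 0.45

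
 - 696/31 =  - 23+17/31 = - 22.45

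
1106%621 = 485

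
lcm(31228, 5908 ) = 218596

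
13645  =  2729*5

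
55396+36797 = 92193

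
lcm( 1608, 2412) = 4824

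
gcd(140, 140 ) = 140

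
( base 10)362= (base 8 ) 552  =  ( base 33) aw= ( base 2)101101010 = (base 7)1025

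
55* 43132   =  2372260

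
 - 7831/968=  - 9 + 881/968 = -8.09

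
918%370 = 178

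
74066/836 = 88 + 249/418  =  88.60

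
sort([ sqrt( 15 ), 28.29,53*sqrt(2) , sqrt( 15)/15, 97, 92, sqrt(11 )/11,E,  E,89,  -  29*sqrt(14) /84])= [ - 29*sqrt( 14 )/84,  sqrt(15)/15,sqrt(11 ) /11,E,E, sqrt( 15),28.29,53*sqrt( 2),89,  92 , 97 ]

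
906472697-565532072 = 340940625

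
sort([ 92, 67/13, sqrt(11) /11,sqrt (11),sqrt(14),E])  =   [sqrt (11) /11,E , sqrt(11),  sqrt( 14 ),67/13,92]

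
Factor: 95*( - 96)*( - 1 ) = 2^5*3^1* 5^1*19^1  =  9120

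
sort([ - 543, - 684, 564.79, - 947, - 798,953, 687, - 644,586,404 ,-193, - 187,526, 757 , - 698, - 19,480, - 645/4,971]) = [ - 947, - 798, - 698,-684, -644,-543,-193, - 187, - 645/4,-19 , 404,480, 526, 564.79, 586, 687, 757 , 953,971]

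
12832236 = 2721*4716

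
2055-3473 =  - 1418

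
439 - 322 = 117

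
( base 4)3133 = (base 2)11011111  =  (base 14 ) 11D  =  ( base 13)142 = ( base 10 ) 223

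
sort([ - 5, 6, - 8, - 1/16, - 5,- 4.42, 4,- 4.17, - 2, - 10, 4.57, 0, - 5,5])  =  [ - 10,-8, - 5, -5,- 5, - 4.42, - 4.17, - 2,-1/16 , 0,4,4.57, 5,6] 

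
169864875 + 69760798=239625673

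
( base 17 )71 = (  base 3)11110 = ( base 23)55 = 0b1111000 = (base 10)120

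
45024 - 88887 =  -43863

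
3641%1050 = 491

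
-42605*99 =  - 4217895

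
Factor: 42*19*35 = 2^1 * 3^1*5^1*7^2*19^1 = 27930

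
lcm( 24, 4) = 24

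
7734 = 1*7734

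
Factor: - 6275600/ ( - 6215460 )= 313780/310773 = 2^2  *  3^( - 1 ) * 5^1*29^1*541^1*103591^( - 1)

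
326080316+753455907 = 1079536223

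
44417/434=44417/434 = 102.34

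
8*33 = 264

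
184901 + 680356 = 865257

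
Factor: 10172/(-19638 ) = -2^1 * 3^( - 2 )*1091^(-1 ) * 2543^1 = -5086/9819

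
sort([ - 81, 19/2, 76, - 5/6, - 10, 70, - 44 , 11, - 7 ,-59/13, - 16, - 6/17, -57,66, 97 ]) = [ - 81, - 57, - 44 , - 16, - 10, - 7, - 59/13, - 5/6, -6/17, 19/2, 11, 66, 70, 76, 97 ]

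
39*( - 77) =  - 3003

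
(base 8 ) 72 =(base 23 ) 2c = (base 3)2011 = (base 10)58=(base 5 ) 213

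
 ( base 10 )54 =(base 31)1n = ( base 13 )42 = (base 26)22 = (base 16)36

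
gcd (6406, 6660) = 2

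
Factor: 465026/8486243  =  2^1*232513^1 *8486243^ ( - 1)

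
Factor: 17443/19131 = 3^(  -  1)*7^( - 1) * 911^ ( - 1)*17443^1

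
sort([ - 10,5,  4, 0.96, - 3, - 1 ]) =[ - 10,  -  3, - 1, 0.96, 4, 5 ]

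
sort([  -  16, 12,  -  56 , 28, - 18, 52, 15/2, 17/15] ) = [-56, - 18,  -  16, 17/15, 15/2,12, 28, 52]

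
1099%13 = 7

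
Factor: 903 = 3^1*7^1*43^1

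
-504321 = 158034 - 662355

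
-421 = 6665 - 7086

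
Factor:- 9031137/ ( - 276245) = 3^1*5^(-1 )*19^2*31^1*269^1*55249^( - 1 ) 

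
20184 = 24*841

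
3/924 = 1/308 = 0.00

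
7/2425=7/2425 = 0.00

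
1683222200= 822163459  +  861058741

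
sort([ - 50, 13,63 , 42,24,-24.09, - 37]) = [ - 50, - 37, - 24.09 , 13, 24, 42,63] 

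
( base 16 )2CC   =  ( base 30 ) nq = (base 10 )716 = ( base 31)N3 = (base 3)222112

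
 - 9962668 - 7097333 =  - 17060001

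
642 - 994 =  - 352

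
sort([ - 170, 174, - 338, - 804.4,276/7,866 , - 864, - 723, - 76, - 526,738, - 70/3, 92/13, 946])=[  -  864 , - 804.4, - 723, - 526, - 338, - 170, - 76 , - 70/3,92/13, 276/7, 174,738,  866, 946] 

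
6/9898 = 3/4949 = 0.00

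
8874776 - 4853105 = 4021671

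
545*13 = 7085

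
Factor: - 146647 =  - 146647^1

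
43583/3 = 14527 + 2/3= 14527.67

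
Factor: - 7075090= - 2^1*5^1 * 11^1*64319^1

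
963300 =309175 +654125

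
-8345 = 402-8747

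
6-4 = 2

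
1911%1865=46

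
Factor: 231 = 3^1*7^1*11^1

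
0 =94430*0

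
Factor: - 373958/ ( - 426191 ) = 2^1 *13^1*19^1*563^( - 1) = 494/563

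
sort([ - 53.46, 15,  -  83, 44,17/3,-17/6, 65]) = [-83, - 53.46,-17/6,17/3 , 15,44,65]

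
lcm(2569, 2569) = 2569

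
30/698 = 15/349 = 0.04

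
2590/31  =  83 + 17/31 = 83.55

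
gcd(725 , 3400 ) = 25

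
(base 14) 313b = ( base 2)10000100100001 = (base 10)8481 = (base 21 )J4I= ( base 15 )27a6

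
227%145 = 82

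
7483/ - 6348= - 7483/6348= - 1.18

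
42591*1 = 42591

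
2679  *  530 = 1419870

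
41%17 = 7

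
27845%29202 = 27845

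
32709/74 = 32709/74 =442.01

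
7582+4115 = 11697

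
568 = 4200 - 3632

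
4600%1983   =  634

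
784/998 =392/499 = 0.79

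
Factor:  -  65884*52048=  - 2^6 * 7^1*13^1*181^1*3253^1 = - 3429130432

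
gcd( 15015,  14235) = 195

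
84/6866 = 42/3433 = 0.01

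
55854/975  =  18618/325  =  57.29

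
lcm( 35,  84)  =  420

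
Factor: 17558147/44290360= 2^(-3 )*5^( - 1 )*19^1 * 43^1*163^(-1 )*6793^ (-1) * 21491^1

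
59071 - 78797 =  - 19726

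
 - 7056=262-7318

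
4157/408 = 10 + 77/408 =10.19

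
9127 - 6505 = 2622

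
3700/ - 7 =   -  3700/7 = - 528.57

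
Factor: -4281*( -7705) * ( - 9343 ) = -308179836015=- 3^1*5^1 * 23^1*67^1*1427^1*9343^1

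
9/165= 3/55 = 0.05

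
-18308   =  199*( - 92)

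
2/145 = 2/145=0.01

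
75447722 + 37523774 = 112971496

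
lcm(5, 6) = 30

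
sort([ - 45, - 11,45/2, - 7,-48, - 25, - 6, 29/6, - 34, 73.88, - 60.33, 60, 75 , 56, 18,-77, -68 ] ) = [ - 77 , - 68,  -  60.33,- 48, - 45,  -  34, - 25, - 11, - 7,  -  6 , 29/6, 18,45/2, 56, 60,73.88,  75]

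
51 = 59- 8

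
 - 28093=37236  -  65329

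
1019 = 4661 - 3642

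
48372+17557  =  65929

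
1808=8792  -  6984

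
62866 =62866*1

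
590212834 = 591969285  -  1756451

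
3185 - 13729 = -10544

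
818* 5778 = 4726404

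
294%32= 6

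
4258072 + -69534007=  - 65275935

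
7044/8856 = 587/738 = 0.80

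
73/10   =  73/10 = 7.30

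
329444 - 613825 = -284381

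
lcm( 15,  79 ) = 1185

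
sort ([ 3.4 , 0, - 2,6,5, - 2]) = [ - 2, - 2, 0, 3.4,5 , 6] 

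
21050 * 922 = 19408100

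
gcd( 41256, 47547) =27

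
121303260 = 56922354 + 64380906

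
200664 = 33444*6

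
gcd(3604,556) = 4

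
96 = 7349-7253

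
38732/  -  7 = -38732/7 = - 5533.14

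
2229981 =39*57179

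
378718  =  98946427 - 98567709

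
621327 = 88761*7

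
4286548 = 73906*58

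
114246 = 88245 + 26001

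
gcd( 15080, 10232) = 8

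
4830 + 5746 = 10576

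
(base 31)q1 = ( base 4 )30213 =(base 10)807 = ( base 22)1ef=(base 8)1447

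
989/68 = 989/68 = 14.54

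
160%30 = 10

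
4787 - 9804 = -5017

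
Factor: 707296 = 2^5*23^1 * 31^2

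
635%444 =191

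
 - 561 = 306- 867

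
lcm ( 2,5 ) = 10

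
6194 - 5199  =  995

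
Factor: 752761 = 19^1*39619^1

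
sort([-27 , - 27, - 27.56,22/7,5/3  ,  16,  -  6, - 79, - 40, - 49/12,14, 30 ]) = [ - 79,  -  40,  -  27.56,-27, - 27, -6,-49/12, 5/3,22/7,14 , 16, 30]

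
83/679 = 83/679 = 0.12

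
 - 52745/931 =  - 57  +  46/133 = - 56.65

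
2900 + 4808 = 7708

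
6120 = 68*90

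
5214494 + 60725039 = 65939533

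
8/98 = 4/49 = 0.08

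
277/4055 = 277/4055 = 0.07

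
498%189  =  120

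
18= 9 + 9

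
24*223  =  5352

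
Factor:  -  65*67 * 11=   -  5^1*11^1 * 13^1*67^1 = -47905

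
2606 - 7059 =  - 4453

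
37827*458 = 17324766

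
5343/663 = 137/17 =8.06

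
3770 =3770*1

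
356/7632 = 89/1908 = 0.05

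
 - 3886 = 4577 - 8463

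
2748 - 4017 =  - 1269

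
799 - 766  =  33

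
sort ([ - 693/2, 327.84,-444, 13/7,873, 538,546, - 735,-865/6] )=[-735,-444,  -  693/2,-865/6, 13/7,327.84,538, 546,873 ]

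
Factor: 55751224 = 2^3*29^1 * 59^1*4073^1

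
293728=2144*137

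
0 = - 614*0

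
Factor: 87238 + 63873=137^1*1103^1 = 151111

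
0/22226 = 0 = 0.00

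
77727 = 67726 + 10001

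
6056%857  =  57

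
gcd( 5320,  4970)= 70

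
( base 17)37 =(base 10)58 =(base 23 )2c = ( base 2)111010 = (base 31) 1R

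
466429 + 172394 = 638823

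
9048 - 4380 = 4668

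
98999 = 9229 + 89770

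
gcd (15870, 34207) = 1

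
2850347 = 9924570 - 7074223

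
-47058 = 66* ( -713 ) 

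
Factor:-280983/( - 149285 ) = 3^1*5^( - 1 )*73^( - 1)*229^1 = 687/365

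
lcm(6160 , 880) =6160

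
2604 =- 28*( - 93 )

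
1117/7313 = 1117/7313 = 0.15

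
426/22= 213/11 = 19.36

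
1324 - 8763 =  - 7439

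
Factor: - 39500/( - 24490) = 50/31  =  2^1*5^2*31^(-1 ) 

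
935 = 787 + 148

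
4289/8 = 536+1/8 = 536.12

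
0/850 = 0 = 0.00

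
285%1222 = 285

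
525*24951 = 13099275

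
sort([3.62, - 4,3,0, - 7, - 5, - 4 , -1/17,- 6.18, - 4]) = [ - 7 , - 6.18, - 5 , - 4, - 4, - 4, - 1/17,0,  3, 3.62] 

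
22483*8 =179864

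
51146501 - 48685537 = 2460964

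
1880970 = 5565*338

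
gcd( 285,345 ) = 15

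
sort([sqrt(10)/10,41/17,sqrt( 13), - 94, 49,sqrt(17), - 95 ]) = [ - 95, - 94,sqrt(10) /10,41/17,sqrt( 13), sqrt( 17),49] 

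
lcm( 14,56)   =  56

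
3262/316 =10+51/158 = 10.32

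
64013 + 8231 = 72244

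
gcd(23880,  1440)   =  120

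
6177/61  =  6177/61  =  101.26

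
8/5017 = 8/5017 =0.00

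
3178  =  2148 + 1030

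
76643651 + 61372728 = 138016379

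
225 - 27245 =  - 27020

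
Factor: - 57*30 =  - 1710 = - 2^1 *3^2*5^1*19^1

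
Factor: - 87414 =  - 2^1*3^1*17^1*857^1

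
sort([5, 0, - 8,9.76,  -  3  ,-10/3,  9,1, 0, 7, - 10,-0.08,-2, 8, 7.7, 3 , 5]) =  [ - 10  , - 8,  -  10/3, - 3, - 2, - 0.08,0, 0,1,  3, 5,5,7, 7.7,  8, 9,9.76]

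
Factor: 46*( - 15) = - 690 = - 2^1*3^1*5^1*23^1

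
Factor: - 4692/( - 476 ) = 3^1*7^( - 1)*23^1 = 69/7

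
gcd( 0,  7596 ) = 7596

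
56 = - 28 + 84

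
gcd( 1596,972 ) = 12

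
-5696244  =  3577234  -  9273478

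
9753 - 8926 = 827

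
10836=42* 258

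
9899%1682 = 1489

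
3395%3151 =244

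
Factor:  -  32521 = -17^1*1913^1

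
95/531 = 95/531 = 0.18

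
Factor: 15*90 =1350  =  2^1*3^3*5^2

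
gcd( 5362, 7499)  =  1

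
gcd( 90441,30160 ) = 13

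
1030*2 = 2060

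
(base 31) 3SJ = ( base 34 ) 38U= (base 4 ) 322322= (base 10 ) 3770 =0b111010111010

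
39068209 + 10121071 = 49189280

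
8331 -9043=  -  712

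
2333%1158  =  17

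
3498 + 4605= 8103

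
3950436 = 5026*786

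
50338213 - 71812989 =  - 21474776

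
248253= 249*997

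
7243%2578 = 2087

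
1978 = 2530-552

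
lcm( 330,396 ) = 1980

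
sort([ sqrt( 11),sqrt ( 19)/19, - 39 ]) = [ - 39, sqrt( 19)/19,sqrt(11) ] 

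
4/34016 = 1/8504 = 0.00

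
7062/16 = 3531/8=441.38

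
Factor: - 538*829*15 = - 6690030 = - 2^1*3^1*  5^1* 269^1*829^1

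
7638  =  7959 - 321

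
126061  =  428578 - 302517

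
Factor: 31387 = 31387^1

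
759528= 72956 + 686572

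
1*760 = 760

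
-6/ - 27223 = 6/27223  =  0.00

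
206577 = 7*29511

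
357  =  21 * 17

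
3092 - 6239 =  - 3147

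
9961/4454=9961/4454=2.24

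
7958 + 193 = 8151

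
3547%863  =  95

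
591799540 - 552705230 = 39094310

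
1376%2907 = 1376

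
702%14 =2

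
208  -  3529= - 3321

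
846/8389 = 846/8389= 0.10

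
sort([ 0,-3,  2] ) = [ - 3, 0,2]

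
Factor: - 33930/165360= -87/424 = -2^ ( - 3)*3^1*29^1*53^( - 1) 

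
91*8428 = 766948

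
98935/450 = 219 + 77/90 = 219.86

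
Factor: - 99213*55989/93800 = -5554836657/93800 = - 2^( - 3)*3^3*5^(- 2) * 7^( - 1 ) * 67^(-1) * 6221^1 * 33071^1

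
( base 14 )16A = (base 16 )122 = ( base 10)290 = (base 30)9k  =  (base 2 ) 100100010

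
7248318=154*47067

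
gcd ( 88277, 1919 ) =1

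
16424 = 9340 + 7084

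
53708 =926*58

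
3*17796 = 53388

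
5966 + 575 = 6541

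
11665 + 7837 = 19502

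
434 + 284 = 718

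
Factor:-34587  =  -3^4* 7^1*61^1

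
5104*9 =45936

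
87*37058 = 3224046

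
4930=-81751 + 86681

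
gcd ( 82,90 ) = 2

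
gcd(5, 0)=5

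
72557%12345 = 10832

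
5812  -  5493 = 319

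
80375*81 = 6510375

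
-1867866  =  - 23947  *78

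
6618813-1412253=5206560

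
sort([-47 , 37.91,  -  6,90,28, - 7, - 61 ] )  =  [ - 61,  -  47, - 7, - 6,28,37.91 , 90] 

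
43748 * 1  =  43748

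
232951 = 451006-218055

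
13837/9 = 13837/9 =1537.44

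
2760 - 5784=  - 3024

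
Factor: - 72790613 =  - 7^1* 10398659^1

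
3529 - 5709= - 2180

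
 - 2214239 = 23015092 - 25229331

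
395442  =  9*43938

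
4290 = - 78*( -55)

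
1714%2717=1714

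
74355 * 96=7138080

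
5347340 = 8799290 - 3451950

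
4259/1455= 2 + 1349/1455 = 2.93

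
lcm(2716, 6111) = 24444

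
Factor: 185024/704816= 236/899 =2^2*29^( - 1 )*31^ (  -  1 )*59^1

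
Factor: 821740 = 2^2*5^1*181^1 *227^1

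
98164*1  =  98164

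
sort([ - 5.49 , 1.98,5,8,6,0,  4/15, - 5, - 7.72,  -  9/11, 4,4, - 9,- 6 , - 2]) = [ -9, - 7.72, - 6, - 5.49, - 5, - 2, - 9/11, 0,  4/15,1.98, 4,4,5,6, 8 ]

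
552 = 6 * 92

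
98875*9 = 889875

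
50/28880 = 5/2888  =  0.00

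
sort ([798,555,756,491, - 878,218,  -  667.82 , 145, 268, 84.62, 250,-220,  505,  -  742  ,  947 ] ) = [ - 878, - 742, - 667.82, - 220, 84.62, 145,  218,250,  268, 491, 505, 555,756,  798,947]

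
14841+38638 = 53479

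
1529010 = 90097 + 1438913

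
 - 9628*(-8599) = 82791172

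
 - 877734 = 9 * ( - 97526)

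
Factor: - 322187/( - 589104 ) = 2^(-4)* 3^( - 2)*53^1*4091^( - 1) * 6079^1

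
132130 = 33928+98202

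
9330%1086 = 642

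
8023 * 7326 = 58776498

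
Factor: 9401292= 2^2* 3^3*87049^1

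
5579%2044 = 1491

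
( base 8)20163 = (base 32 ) 83J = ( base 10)8307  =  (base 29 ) 9PD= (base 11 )6272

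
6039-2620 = 3419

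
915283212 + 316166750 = 1231449962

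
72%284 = 72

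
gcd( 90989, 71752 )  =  1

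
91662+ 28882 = 120544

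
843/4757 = 843/4757 = 0.18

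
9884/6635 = 9884/6635=1.49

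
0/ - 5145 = 0/1 =- 0.00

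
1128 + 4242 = 5370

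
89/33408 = 89/33408= 0.00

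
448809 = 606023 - 157214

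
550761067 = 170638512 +380122555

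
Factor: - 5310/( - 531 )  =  2^1 *5^1=10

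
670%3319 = 670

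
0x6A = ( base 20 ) 56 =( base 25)46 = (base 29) 3J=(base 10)106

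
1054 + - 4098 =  - 3044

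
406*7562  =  3070172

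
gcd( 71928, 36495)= 9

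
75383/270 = 75383/270  =  279.20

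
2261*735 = 1661835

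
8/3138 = 4/1569 = 0.00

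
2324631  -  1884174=440457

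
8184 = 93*88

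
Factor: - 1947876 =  - 2^2* 3^1 * 7^1*23189^1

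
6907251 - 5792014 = 1115237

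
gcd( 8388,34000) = 4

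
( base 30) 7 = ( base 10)7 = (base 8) 7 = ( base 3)21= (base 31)7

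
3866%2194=1672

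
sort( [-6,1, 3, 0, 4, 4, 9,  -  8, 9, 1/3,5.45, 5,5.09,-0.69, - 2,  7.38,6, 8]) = [ - 8,-6,-2,  -  0.69,0,1/3,1, 3 , 4,4,5, 5.09, 5.45,6, 7.38,  8, 9, 9 ]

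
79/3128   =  79/3128= 0.03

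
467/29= 16+3/29 = 16.10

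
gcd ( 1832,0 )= 1832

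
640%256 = 128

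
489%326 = 163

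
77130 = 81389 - 4259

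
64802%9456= 8066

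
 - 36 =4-40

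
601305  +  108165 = 709470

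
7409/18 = 411 + 11/18 = 411.61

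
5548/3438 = 2774/1719 =1.61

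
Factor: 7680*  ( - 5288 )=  - 2^12*3^1*5^1*661^1= - 40611840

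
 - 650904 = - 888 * 733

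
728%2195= 728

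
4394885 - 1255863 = 3139022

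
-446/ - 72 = 6 +7/36 = 6.19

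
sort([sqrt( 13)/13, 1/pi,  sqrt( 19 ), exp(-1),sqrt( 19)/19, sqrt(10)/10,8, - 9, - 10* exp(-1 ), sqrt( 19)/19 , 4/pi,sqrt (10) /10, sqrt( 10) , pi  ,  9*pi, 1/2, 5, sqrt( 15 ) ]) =[ - 9, - 10*exp( - 1), sqrt(19)/19, sqrt( 19)/19, sqrt(13)/13, sqrt( 10 ) /10 , sqrt( 10)/10, 1/pi,exp( - 1),  1/2,4/pi, pi,  sqrt( 10),  sqrt( 15),sqrt ( 19), 5, 8, 9 *pi]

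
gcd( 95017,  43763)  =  1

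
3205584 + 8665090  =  11870674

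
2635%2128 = 507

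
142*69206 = 9827252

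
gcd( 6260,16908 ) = 4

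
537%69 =54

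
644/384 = 161/96 = 1.68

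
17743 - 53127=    - 35384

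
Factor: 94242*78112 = 2^6*3^1*113^1*139^1*2441^1 = 7361431104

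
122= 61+61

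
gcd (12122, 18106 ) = 22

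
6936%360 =96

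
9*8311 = 74799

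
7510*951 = 7142010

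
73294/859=85 + 279/859 = 85.32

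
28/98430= 14/49215=0.00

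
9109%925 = 784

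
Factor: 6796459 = 1201^1*5659^1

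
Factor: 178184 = 2^3*22273^1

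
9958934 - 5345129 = 4613805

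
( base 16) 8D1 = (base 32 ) 26h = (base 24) 3M1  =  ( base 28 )2oh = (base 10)2257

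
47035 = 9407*5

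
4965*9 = 44685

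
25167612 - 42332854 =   -  17165242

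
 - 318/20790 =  - 1 + 3412/3465 = - 0.02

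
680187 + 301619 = 981806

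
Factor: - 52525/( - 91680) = 2^( - 5)*3^( - 1)*5^1*11^1 = 55/96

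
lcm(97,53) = 5141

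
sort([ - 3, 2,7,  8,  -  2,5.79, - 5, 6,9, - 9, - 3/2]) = [- 9, - 5,-3,- 2, - 3/2,2,5.79,6,7, 8,9]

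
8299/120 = 8299/120 = 69.16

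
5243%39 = 17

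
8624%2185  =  2069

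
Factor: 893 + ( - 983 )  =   - 90 =-2^1*3^2*5^1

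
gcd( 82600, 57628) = 4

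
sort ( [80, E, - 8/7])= [-8/7,  E, 80]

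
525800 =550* 956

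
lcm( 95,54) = 5130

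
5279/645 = 5279/645 = 8.18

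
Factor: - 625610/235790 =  - 857/323  =  - 17^( - 1 ) * 19^( - 1)*857^1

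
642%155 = 22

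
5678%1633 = 779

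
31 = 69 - 38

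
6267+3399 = 9666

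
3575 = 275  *13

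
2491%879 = 733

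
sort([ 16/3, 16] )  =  [16/3, 16]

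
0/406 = 0 = 0.00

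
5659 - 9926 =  - 4267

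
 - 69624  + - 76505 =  - 146129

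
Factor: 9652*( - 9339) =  - 90140028  =  -2^2*3^1*11^1 *19^1*127^1*283^1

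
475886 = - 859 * ( - 554) 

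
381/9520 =381/9520=0.04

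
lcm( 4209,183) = 4209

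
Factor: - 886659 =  - 3^1*295553^1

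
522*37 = 19314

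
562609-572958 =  - 10349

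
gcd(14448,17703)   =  21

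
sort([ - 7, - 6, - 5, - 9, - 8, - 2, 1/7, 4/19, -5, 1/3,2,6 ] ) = [ - 9 ,  -  8, - 7, - 6, - 5, - 5, - 2, 1/7,4/19,1/3,2,6]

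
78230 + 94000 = 172230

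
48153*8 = 385224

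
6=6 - 0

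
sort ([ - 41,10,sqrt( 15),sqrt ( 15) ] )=[ - 41,sqrt(15),sqrt( 15 ) , 10]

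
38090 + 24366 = 62456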